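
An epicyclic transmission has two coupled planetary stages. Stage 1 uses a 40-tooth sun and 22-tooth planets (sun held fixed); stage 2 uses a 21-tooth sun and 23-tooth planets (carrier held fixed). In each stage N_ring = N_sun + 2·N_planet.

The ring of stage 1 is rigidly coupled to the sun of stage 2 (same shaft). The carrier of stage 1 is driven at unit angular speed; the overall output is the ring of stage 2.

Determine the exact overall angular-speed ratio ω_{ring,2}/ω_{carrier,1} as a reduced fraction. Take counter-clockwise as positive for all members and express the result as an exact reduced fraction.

-31/67

Stage 1: N_ring = 40 + 2·22 = 84
Stage 1: 40(ω_s−ω_c) = −84(ω_r−ω_c),  ω_s=0, ω_c=1
Stage 1: ω_r = 1 − (40/84)(0−1) = 31/21
  ⇒ ω_r¹/ω_c¹ = 31/21
Stage 2: N_ring = 21 + 2·23 = 67
Stage 2: 21(ω_s−ω_c) = −67(ω_r−ω_c),  ω_c=0, ω_s=1
Stage 2: ω_r = 0 − (21/67)(1−0) = -21/67
  ⇒ ω_r²/ω_s² = -21/67
Coupling ω_s² = ω_r¹ ⇒ overall = 31/21 × -21/67 = -31/67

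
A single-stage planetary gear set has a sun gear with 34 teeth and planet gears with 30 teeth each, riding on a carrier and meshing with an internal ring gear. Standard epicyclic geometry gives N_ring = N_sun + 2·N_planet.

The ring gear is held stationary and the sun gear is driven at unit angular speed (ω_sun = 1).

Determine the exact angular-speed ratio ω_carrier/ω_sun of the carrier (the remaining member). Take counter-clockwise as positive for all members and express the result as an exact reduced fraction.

N_ring = 34 + 2·30 = 94
34(ω_s−ω_c) = −94(ω_r−ω_c),  ω_r=0, ω_s=1
34(1−ω_c) = −94(0−ω_c)  ⇒  128ω_c = 34  ⇒  ω_c = 17/64
ω_c/ω_s = 17/64

17/64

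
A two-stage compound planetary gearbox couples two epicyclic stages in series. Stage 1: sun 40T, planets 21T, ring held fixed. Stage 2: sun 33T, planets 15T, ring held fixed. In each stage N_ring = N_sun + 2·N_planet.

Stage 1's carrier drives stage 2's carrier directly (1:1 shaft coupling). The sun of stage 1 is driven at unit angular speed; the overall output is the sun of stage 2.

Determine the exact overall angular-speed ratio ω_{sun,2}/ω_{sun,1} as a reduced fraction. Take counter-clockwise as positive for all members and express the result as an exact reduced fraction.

640/671

Stage 1: N_ring = 40 + 2·21 = 82
Stage 1: 40(ω_s−ω_c) = −82(ω_r−ω_c),  ω_r=0, ω_s=1
Stage 1: 40(1−ω_c) = −82(0−ω_c)  ⇒  122ω_c = 40  ⇒  ω_c = 20/61
  ⇒ ω_c¹/ω_s¹ = 20/61
Stage 2: N_ring = 33 + 2·15 = 63
Stage 2: 33(ω_s−ω_c) = −63(ω_r−ω_c),  ω_r=0, ω_c=1
Stage 2: ω_s = 1 − (63/33)(0−1) = 32/11
  ⇒ ω_s²/ω_c² = 32/11
Coupling ω_c² = ω_c¹ ⇒ overall = 20/61 × 32/11 = 640/671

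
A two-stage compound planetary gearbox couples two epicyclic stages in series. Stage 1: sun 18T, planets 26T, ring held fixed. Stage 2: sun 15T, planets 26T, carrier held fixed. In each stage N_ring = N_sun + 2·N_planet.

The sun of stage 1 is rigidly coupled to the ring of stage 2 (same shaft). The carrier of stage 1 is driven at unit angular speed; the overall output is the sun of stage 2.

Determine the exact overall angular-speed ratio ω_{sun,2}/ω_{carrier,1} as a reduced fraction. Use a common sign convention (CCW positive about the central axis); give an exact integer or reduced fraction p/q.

Stage 1: N_ring = 18 + 2·26 = 70
Stage 1: 18(ω_s−ω_c) = −70(ω_r−ω_c),  ω_r=0, ω_c=1
Stage 1: ω_s = 1 − (70/18)(0−1) = 44/9
  ⇒ ω_s¹/ω_c¹ = 44/9
Stage 2: N_ring = 15 + 2·26 = 67
Stage 2: 15(ω_s−ω_c) = −67(ω_r−ω_c),  ω_c=0, ω_r=1
Stage 2: ω_s = 0 − (67/15)(1−0) = -67/15
  ⇒ ω_s²/ω_r² = -67/15
Coupling ω_r² = ω_s¹ ⇒ overall = 44/9 × -67/15 = -2948/135

-2948/135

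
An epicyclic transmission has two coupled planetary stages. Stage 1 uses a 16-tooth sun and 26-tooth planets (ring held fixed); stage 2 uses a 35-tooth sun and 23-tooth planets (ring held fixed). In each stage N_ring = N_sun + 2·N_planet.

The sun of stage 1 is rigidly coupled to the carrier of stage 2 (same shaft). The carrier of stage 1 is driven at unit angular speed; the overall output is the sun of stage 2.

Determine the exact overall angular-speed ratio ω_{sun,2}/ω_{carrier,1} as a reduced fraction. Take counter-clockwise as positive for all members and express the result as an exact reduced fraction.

87/5

Stage 1: N_ring = 16 + 2·26 = 68
Stage 1: 16(ω_s−ω_c) = −68(ω_r−ω_c),  ω_r=0, ω_c=1
Stage 1: ω_s = 1 − (68/16)(0−1) = 21/4
  ⇒ ω_s¹/ω_c¹ = 21/4
Stage 2: N_ring = 35 + 2·23 = 81
Stage 2: 35(ω_s−ω_c) = −81(ω_r−ω_c),  ω_r=0, ω_c=1
Stage 2: ω_s = 1 − (81/35)(0−1) = 116/35
  ⇒ ω_s²/ω_c² = 116/35
Coupling ω_c² = ω_s¹ ⇒ overall = 21/4 × 116/35 = 87/5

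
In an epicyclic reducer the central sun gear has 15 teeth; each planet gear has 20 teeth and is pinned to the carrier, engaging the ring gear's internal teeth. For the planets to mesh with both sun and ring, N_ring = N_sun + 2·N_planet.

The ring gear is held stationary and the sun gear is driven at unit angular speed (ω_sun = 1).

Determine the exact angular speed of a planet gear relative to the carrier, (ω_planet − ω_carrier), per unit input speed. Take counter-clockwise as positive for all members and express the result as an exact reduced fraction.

N_ring = 15 + 2·20 = 55
15(ω_s−ω_c) = −55(ω_r−ω_c),  ω_r=0, ω_s=1
15(1−ω_c) = −55(0−ω_c)  ⇒  70ω_c = 15  ⇒  ω_c = 3/14
sun–planet: 15·(1−3/14) = −20·(ω_p−ω_c)  ⇒  ω_p−ω_c = −(15/20)·(11/14) = -33/56

-33/56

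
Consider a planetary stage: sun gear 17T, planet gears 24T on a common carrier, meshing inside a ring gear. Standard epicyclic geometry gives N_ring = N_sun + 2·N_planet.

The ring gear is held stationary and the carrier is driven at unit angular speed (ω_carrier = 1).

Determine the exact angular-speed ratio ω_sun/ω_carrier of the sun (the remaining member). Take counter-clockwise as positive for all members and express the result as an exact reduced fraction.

82/17

N_ring = 17 + 2·24 = 65
17(ω_s−ω_c) = −65(ω_r−ω_c),  ω_r=0, ω_c=1
ω_s = 1 − (65/17)(0−1) = 82/17
ω_s/ω_c = 82/17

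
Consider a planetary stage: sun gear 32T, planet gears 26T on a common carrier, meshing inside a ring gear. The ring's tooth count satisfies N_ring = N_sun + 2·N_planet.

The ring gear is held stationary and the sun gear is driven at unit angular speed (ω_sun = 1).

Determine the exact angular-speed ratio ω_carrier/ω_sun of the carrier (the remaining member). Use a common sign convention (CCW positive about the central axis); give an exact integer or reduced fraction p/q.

N_ring = 32 + 2·26 = 84
32(ω_s−ω_c) = −84(ω_r−ω_c),  ω_r=0, ω_s=1
32(1−ω_c) = −84(0−ω_c)  ⇒  116ω_c = 32  ⇒  ω_c = 8/29
ω_c/ω_s = 8/29

8/29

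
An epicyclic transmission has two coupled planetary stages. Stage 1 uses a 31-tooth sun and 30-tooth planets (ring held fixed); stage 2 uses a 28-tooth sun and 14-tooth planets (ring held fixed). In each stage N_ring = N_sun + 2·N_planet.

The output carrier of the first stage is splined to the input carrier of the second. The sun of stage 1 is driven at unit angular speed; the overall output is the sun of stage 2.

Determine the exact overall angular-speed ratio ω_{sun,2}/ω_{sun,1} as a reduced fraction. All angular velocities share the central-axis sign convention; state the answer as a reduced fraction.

93/122

Stage 1: N_ring = 31 + 2·30 = 91
Stage 1: 31(ω_s−ω_c) = −91(ω_r−ω_c),  ω_r=0, ω_s=1
Stage 1: 31(1−ω_c) = −91(0−ω_c)  ⇒  122ω_c = 31  ⇒  ω_c = 31/122
  ⇒ ω_c¹/ω_s¹ = 31/122
Stage 2: N_ring = 28 + 2·14 = 56
Stage 2: 28(ω_s−ω_c) = −56(ω_r−ω_c),  ω_r=0, ω_c=1
Stage 2: ω_s = 1 − (56/28)(0−1) = 3
  ⇒ ω_s²/ω_c² = 3
Coupling ω_c² = ω_c¹ ⇒ overall = 31/122 × 3 = 93/122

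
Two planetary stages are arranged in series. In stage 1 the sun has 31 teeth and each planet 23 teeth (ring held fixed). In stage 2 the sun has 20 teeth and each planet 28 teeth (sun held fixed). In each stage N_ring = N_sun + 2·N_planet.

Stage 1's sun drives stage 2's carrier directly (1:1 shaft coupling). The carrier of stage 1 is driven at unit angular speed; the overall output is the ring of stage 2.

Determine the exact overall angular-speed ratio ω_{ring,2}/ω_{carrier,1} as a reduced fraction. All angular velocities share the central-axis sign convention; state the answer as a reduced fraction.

Stage 1: N_ring = 31 + 2·23 = 77
Stage 1: 31(ω_s−ω_c) = −77(ω_r−ω_c),  ω_r=0, ω_c=1
Stage 1: ω_s = 1 − (77/31)(0−1) = 108/31
  ⇒ ω_s¹/ω_c¹ = 108/31
Stage 2: N_ring = 20 + 2·28 = 76
Stage 2: 20(ω_s−ω_c) = −76(ω_r−ω_c),  ω_s=0, ω_c=1
Stage 2: ω_r = 1 − (20/76)(0−1) = 24/19
  ⇒ ω_r²/ω_c² = 24/19
Coupling ω_c² = ω_s¹ ⇒ overall = 108/31 × 24/19 = 2592/589

2592/589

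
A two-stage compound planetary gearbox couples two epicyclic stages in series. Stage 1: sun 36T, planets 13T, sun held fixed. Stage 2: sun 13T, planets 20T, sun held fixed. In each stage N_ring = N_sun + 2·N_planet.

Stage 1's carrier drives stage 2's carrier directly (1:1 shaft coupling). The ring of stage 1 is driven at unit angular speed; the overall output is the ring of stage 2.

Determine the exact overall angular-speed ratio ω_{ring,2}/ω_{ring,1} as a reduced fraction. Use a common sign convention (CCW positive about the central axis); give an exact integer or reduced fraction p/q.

Stage 1: N_ring = 36 + 2·13 = 62
Stage 1: 36(ω_s−ω_c) = −62(ω_r−ω_c),  ω_s=0, ω_r=1
Stage 1: 36(0−ω_c) = −62(1−ω_c)  ⇒  98ω_c = 62  ⇒  ω_c = 31/49
  ⇒ ω_c¹/ω_r¹ = 31/49
Stage 2: N_ring = 13 + 2·20 = 53
Stage 2: 13(ω_s−ω_c) = −53(ω_r−ω_c),  ω_s=0, ω_c=1
Stage 2: ω_r = 1 − (13/53)(0−1) = 66/53
  ⇒ ω_r²/ω_c² = 66/53
Coupling ω_c² = ω_c¹ ⇒ overall = 31/49 × 66/53 = 2046/2597

2046/2597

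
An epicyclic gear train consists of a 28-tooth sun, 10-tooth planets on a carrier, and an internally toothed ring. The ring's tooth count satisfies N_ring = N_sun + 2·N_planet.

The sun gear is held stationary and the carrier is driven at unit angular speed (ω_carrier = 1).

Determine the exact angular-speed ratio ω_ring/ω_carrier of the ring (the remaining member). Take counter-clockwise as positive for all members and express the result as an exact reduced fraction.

19/12

N_ring = 28 + 2·10 = 48
28(ω_s−ω_c) = −48(ω_r−ω_c),  ω_s=0, ω_c=1
ω_r = 1 − (28/48)(0−1) = 19/12
ω_r/ω_c = 19/12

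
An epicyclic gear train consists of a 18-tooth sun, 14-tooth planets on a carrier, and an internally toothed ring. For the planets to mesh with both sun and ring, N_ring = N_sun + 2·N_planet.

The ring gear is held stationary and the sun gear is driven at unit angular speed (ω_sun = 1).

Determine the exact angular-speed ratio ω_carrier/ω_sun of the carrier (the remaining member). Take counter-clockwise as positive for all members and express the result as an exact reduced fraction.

9/32

N_ring = 18 + 2·14 = 46
18(ω_s−ω_c) = −46(ω_r−ω_c),  ω_r=0, ω_s=1
18(1−ω_c) = −46(0−ω_c)  ⇒  64ω_c = 18  ⇒  ω_c = 9/32
ω_c/ω_s = 9/32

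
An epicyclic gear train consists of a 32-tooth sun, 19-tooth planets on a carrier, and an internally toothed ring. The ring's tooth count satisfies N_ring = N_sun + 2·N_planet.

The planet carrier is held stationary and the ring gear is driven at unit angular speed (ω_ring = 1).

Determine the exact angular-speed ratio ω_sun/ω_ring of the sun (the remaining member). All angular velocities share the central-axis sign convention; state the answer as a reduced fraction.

N_ring = 32 + 2·19 = 70
32(ω_s−ω_c) = −70(ω_r−ω_c),  ω_c=0, ω_r=1
ω_s = 0 − (70/32)(1−0) = -35/16
ω_s/ω_r = -35/16

-35/16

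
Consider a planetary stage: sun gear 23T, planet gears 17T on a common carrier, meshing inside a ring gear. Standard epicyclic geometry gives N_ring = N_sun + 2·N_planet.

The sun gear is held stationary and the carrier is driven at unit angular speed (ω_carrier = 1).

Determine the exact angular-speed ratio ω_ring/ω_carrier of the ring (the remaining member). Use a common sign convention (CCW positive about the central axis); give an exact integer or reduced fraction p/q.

N_ring = 23 + 2·17 = 57
23(ω_s−ω_c) = −57(ω_r−ω_c),  ω_s=0, ω_c=1
ω_r = 1 − (23/57)(0−1) = 80/57
ω_r/ω_c = 80/57

80/57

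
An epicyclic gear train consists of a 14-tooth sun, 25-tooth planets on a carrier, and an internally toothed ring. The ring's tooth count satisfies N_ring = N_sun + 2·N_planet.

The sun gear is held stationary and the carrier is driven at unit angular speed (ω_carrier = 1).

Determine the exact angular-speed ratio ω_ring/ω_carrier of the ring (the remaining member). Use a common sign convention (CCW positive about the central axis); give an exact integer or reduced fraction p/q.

39/32

N_ring = 14 + 2·25 = 64
14(ω_s−ω_c) = −64(ω_r−ω_c),  ω_s=0, ω_c=1
ω_r = 1 − (14/64)(0−1) = 39/32
ω_r/ω_c = 39/32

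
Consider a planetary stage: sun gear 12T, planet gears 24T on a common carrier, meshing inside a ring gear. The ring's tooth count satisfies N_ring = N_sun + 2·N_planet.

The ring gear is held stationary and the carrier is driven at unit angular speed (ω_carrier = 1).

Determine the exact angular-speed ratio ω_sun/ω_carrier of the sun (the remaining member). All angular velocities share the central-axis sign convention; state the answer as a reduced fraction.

6

N_ring = 12 + 2·24 = 60
12(ω_s−ω_c) = −60(ω_r−ω_c),  ω_r=0, ω_c=1
ω_s = 1 − (60/12)(0−1) = 6
ω_s/ω_c = 6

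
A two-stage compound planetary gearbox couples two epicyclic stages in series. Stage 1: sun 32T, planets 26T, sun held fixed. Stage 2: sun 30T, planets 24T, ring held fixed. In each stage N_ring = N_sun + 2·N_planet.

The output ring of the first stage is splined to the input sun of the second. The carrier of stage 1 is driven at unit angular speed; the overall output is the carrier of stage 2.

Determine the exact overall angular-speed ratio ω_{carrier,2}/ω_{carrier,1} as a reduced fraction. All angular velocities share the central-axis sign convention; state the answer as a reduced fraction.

145/378

Stage 1: N_ring = 32 + 2·26 = 84
Stage 1: 32(ω_s−ω_c) = −84(ω_r−ω_c),  ω_s=0, ω_c=1
Stage 1: ω_r = 1 − (32/84)(0−1) = 29/21
  ⇒ ω_r¹/ω_c¹ = 29/21
Stage 2: N_ring = 30 + 2·24 = 78
Stage 2: 30(ω_s−ω_c) = −78(ω_r−ω_c),  ω_r=0, ω_s=1
Stage 2: 30(1−ω_c) = −78(0−ω_c)  ⇒  108ω_c = 30  ⇒  ω_c = 5/18
  ⇒ ω_c²/ω_s² = 5/18
Coupling ω_s² = ω_r¹ ⇒ overall = 29/21 × 5/18 = 145/378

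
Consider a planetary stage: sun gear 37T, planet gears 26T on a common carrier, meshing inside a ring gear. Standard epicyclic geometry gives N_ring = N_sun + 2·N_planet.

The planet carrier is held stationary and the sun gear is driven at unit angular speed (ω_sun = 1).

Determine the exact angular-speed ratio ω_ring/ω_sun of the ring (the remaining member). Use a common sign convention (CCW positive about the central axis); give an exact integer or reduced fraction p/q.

-37/89

N_ring = 37 + 2·26 = 89
37(ω_s−ω_c) = −89(ω_r−ω_c),  ω_c=0, ω_s=1
ω_r = 0 − (37/89)(1−0) = -37/89
ω_r/ω_s = -37/89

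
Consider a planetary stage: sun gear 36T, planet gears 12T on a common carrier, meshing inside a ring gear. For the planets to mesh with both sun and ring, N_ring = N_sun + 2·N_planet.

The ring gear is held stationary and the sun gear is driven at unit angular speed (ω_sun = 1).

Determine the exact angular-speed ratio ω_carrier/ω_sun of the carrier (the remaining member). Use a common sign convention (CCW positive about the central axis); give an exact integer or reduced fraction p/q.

3/8

N_ring = 36 + 2·12 = 60
36(ω_s−ω_c) = −60(ω_r−ω_c),  ω_r=0, ω_s=1
36(1−ω_c) = −60(0−ω_c)  ⇒  96ω_c = 36  ⇒  ω_c = 3/8
ω_c/ω_s = 3/8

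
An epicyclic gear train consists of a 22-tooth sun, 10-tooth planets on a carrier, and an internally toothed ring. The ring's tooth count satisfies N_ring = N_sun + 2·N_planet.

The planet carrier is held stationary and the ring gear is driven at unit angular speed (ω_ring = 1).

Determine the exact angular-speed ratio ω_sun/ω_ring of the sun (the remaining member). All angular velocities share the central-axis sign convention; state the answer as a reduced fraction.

-21/11

N_ring = 22 + 2·10 = 42
22(ω_s−ω_c) = −42(ω_r−ω_c),  ω_c=0, ω_r=1
ω_s = 0 − (42/22)(1−0) = -21/11
ω_s/ω_r = -21/11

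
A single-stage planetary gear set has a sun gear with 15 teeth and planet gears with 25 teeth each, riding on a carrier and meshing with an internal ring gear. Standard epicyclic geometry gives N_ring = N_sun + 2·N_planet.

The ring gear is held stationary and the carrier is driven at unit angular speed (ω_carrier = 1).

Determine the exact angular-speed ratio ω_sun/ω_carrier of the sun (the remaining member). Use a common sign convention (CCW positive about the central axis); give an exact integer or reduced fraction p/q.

N_ring = 15 + 2·25 = 65
15(ω_s−ω_c) = −65(ω_r−ω_c),  ω_r=0, ω_c=1
ω_s = 1 − (65/15)(0−1) = 16/3
ω_s/ω_c = 16/3

16/3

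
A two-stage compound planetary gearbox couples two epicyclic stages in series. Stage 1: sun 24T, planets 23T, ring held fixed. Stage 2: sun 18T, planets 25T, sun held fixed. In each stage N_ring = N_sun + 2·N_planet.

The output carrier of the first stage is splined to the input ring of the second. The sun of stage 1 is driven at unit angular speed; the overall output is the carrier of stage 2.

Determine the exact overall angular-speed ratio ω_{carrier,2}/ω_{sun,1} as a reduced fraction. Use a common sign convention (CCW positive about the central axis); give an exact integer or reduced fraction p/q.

408/2021

Stage 1: N_ring = 24 + 2·23 = 70
Stage 1: 24(ω_s−ω_c) = −70(ω_r−ω_c),  ω_r=0, ω_s=1
Stage 1: 24(1−ω_c) = −70(0−ω_c)  ⇒  94ω_c = 24  ⇒  ω_c = 12/47
  ⇒ ω_c¹/ω_s¹ = 12/47
Stage 2: N_ring = 18 + 2·25 = 68
Stage 2: 18(ω_s−ω_c) = −68(ω_r−ω_c),  ω_s=0, ω_r=1
Stage 2: 18(0−ω_c) = −68(1−ω_c)  ⇒  86ω_c = 68  ⇒  ω_c = 34/43
  ⇒ ω_c²/ω_r² = 34/43
Coupling ω_r² = ω_c¹ ⇒ overall = 12/47 × 34/43 = 408/2021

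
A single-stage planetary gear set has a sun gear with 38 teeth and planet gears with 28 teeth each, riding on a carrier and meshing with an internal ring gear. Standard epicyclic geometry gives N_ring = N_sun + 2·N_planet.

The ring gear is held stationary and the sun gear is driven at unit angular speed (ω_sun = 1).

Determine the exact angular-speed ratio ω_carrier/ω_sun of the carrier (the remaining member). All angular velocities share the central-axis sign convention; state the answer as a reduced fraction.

19/66

N_ring = 38 + 2·28 = 94
38(ω_s−ω_c) = −94(ω_r−ω_c),  ω_r=0, ω_s=1
38(1−ω_c) = −94(0−ω_c)  ⇒  132ω_c = 38  ⇒  ω_c = 19/66
ω_c/ω_s = 19/66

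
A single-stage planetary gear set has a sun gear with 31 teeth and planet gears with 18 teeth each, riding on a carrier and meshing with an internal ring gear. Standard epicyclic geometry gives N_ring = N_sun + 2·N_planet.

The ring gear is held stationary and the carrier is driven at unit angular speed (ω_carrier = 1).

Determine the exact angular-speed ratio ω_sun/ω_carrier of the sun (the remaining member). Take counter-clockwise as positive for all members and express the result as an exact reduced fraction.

98/31

N_ring = 31 + 2·18 = 67
31(ω_s−ω_c) = −67(ω_r−ω_c),  ω_r=0, ω_c=1
ω_s = 1 − (67/31)(0−1) = 98/31
ω_s/ω_c = 98/31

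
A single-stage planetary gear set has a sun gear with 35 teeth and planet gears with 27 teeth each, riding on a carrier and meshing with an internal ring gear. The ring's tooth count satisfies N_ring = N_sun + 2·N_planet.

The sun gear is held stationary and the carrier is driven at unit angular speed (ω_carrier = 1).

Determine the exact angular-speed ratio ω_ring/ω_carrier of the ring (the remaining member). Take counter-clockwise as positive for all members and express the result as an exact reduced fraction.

124/89

N_ring = 35 + 2·27 = 89
35(ω_s−ω_c) = −89(ω_r−ω_c),  ω_s=0, ω_c=1
ω_r = 1 − (35/89)(0−1) = 124/89
ω_r/ω_c = 124/89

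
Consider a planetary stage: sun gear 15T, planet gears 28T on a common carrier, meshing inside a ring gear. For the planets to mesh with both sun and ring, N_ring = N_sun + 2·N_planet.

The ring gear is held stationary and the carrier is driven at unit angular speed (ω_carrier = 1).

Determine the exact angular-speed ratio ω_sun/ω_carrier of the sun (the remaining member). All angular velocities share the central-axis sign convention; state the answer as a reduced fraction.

86/15

N_ring = 15 + 2·28 = 71
15(ω_s−ω_c) = −71(ω_r−ω_c),  ω_r=0, ω_c=1
ω_s = 1 − (71/15)(0−1) = 86/15
ω_s/ω_c = 86/15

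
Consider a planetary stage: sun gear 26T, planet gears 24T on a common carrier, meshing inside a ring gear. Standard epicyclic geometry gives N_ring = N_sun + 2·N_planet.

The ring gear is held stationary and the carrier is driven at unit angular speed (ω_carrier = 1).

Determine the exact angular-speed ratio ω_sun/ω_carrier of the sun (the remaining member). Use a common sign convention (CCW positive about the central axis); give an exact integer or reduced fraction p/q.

N_ring = 26 + 2·24 = 74
26(ω_s−ω_c) = −74(ω_r−ω_c),  ω_r=0, ω_c=1
ω_s = 1 − (74/26)(0−1) = 50/13
ω_s/ω_c = 50/13

50/13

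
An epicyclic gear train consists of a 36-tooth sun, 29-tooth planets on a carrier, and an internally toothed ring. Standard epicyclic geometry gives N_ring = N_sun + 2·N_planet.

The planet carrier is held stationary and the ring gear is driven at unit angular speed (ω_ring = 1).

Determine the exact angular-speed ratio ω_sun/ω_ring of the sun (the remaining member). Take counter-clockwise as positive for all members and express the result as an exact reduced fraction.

-47/18

N_ring = 36 + 2·29 = 94
36(ω_s−ω_c) = −94(ω_r−ω_c),  ω_c=0, ω_r=1
ω_s = 0 − (94/36)(1−0) = -47/18
ω_s/ω_r = -47/18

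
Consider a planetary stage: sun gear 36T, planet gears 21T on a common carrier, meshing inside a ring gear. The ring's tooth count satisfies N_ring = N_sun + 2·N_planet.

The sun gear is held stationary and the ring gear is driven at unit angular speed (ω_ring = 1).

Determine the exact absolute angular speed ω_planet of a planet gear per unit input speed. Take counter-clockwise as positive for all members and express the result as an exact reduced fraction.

N_ring = 36 + 2·21 = 78
36(ω_s−ω_c) = −78(ω_r−ω_c),  ω_s=0, ω_r=1
36(0−ω_c) = −78(1−ω_c)  ⇒  114ω_c = 78  ⇒  ω_c = 13/19
sun–planet: 36·(0−13/19) = −21·(ω_p−ω_c)  ⇒  ω_p−ω_c = −(36/21)·(-13/19) = 156/133
ω_p = 13/19 + 156/133 = 13/7

13/7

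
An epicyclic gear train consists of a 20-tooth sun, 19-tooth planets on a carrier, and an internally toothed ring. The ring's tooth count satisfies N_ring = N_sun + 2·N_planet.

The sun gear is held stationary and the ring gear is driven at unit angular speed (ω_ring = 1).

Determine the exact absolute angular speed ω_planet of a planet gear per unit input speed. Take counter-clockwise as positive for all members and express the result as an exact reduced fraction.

29/19

N_ring = 20 + 2·19 = 58
20(ω_s−ω_c) = −58(ω_r−ω_c),  ω_s=0, ω_r=1
20(0−ω_c) = −58(1−ω_c)  ⇒  78ω_c = 58  ⇒  ω_c = 29/39
sun–planet: 20·(0−29/39) = −19·(ω_p−ω_c)  ⇒  ω_p−ω_c = −(20/19)·(-29/39) = 580/741
ω_p = 29/39 + 580/741 = 29/19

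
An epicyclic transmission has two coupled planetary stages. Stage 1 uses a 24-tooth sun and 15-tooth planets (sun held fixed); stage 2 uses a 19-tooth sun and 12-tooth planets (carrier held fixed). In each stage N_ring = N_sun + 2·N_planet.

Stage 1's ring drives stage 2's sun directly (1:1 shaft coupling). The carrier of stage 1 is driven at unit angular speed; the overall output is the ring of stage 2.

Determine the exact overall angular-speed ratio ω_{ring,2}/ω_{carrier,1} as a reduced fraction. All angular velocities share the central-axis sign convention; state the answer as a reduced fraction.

-247/387

Stage 1: N_ring = 24 + 2·15 = 54
Stage 1: 24(ω_s−ω_c) = −54(ω_r−ω_c),  ω_s=0, ω_c=1
Stage 1: ω_r = 1 − (24/54)(0−1) = 13/9
  ⇒ ω_r¹/ω_c¹ = 13/9
Stage 2: N_ring = 19 + 2·12 = 43
Stage 2: 19(ω_s−ω_c) = −43(ω_r−ω_c),  ω_c=0, ω_s=1
Stage 2: ω_r = 0 − (19/43)(1−0) = -19/43
  ⇒ ω_r²/ω_s² = -19/43
Coupling ω_s² = ω_r¹ ⇒ overall = 13/9 × -19/43 = -247/387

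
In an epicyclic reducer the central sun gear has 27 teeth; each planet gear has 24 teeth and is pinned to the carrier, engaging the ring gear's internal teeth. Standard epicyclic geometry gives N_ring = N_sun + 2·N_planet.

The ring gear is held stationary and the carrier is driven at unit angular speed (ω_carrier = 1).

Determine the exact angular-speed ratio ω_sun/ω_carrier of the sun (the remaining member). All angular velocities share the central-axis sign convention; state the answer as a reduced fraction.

N_ring = 27 + 2·24 = 75
27(ω_s−ω_c) = −75(ω_r−ω_c),  ω_r=0, ω_c=1
ω_s = 1 − (75/27)(0−1) = 34/9
ω_s/ω_c = 34/9

34/9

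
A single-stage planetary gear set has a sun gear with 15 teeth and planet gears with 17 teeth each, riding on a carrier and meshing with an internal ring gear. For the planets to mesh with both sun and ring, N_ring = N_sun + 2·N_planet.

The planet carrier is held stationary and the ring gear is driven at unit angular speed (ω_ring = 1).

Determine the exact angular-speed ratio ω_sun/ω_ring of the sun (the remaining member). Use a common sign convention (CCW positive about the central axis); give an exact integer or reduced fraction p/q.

-49/15

N_ring = 15 + 2·17 = 49
15(ω_s−ω_c) = −49(ω_r−ω_c),  ω_c=0, ω_r=1
ω_s = 0 − (49/15)(1−0) = -49/15
ω_s/ω_r = -49/15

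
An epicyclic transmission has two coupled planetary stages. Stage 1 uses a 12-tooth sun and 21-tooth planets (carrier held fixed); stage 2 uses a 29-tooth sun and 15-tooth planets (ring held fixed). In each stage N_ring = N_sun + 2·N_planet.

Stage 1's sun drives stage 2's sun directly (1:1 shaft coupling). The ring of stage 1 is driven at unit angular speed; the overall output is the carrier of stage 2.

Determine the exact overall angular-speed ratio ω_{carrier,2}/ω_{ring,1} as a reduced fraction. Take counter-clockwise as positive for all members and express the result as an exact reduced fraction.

Stage 1: N_ring = 12 + 2·21 = 54
Stage 1: 12(ω_s−ω_c) = −54(ω_r−ω_c),  ω_c=0, ω_r=1
Stage 1: ω_s = 0 − (54/12)(1−0) = -9/2
  ⇒ ω_s¹/ω_r¹ = -9/2
Stage 2: N_ring = 29 + 2·15 = 59
Stage 2: 29(ω_s−ω_c) = −59(ω_r−ω_c),  ω_r=0, ω_s=1
Stage 2: 29(1−ω_c) = −59(0−ω_c)  ⇒  88ω_c = 29  ⇒  ω_c = 29/88
  ⇒ ω_c²/ω_s² = 29/88
Coupling ω_s² = ω_s¹ ⇒ overall = -9/2 × 29/88 = -261/176

-261/176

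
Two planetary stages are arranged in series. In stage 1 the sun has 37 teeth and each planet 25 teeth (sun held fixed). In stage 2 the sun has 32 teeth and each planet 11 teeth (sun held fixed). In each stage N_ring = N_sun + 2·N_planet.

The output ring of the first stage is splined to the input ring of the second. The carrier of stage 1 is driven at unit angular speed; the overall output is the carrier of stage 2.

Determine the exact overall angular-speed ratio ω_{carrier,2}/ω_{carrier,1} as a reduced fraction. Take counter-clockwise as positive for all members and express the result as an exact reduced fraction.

1116/1247

Stage 1: N_ring = 37 + 2·25 = 87
Stage 1: 37(ω_s−ω_c) = −87(ω_r−ω_c),  ω_s=0, ω_c=1
Stage 1: ω_r = 1 − (37/87)(0−1) = 124/87
  ⇒ ω_r¹/ω_c¹ = 124/87
Stage 2: N_ring = 32 + 2·11 = 54
Stage 2: 32(ω_s−ω_c) = −54(ω_r−ω_c),  ω_s=0, ω_r=1
Stage 2: 32(0−ω_c) = −54(1−ω_c)  ⇒  86ω_c = 54  ⇒  ω_c = 27/43
  ⇒ ω_c²/ω_r² = 27/43
Coupling ω_r² = ω_r¹ ⇒ overall = 124/87 × 27/43 = 1116/1247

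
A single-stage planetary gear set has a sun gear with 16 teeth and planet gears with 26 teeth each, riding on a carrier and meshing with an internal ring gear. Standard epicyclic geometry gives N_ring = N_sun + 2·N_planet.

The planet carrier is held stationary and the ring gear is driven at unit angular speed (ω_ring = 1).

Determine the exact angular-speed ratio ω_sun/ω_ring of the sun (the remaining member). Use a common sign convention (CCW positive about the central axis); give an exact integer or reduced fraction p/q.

N_ring = 16 + 2·26 = 68
16(ω_s−ω_c) = −68(ω_r−ω_c),  ω_c=0, ω_r=1
ω_s = 0 − (68/16)(1−0) = -17/4
ω_s/ω_r = -17/4

-17/4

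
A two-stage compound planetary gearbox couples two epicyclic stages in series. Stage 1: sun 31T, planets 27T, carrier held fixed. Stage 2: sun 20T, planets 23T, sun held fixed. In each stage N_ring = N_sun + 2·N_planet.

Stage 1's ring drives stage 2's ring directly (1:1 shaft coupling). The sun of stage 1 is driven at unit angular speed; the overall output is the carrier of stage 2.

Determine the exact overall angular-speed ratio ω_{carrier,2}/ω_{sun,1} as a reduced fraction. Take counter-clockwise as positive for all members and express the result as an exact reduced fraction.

Stage 1: N_ring = 31 + 2·27 = 85
Stage 1: 31(ω_s−ω_c) = −85(ω_r−ω_c),  ω_c=0, ω_s=1
Stage 1: ω_r = 0 − (31/85)(1−0) = -31/85
  ⇒ ω_r¹/ω_s¹ = -31/85
Stage 2: N_ring = 20 + 2·23 = 66
Stage 2: 20(ω_s−ω_c) = −66(ω_r−ω_c),  ω_s=0, ω_r=1
Stage 2: 20(0−ω_c) = −66(1−ω_c)  ⇒  86ω_c = 66  ⇒  ω_c = 33/43
  ⇒ ω_c²/ω_r² = 33/43
Coupling ω_r² = ω_r¹ ⇒ overall = -31/85 × 33/43 = -1023/3655

-1023/3655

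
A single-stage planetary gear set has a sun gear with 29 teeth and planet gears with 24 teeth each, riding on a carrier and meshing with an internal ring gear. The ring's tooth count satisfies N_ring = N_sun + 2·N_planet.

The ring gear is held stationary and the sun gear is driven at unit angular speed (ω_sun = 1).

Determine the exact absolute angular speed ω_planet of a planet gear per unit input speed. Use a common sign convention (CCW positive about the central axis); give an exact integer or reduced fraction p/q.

N_ring = 29 + 2·24 = 77
29(ω_s−ω_c) = −77(ω_r−ω_c),  ω_r=0, ω_s=1
29(1−ω_c) = −77(0−ω_c)  ⇒  106ω_c = 29  ⇒  ω_c = 29/106
sun–planet: 29·(1−29/106) = −24·(ω_p−ω_c)  ⇒  ω_p−ω_c = −(29/24)·(77/106) = -2233/2544
ω_p = 29/106 − 2233/2544 = -29/48

-29/48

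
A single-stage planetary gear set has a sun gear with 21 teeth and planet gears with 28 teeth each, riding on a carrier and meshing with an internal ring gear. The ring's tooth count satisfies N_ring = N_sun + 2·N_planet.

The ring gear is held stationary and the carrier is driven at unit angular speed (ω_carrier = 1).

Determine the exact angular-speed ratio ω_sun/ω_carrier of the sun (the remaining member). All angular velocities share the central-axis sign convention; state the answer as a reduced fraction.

14/3

N_ring = 21 + 2·28 = 77
21(ω_s−ω_c) = −77(ω_r−ω_c),  ω_r=0, ω_c=1
ω_s = 1 − (77/21)(0−1) = 14/3
ω_s/ω_c = 14/3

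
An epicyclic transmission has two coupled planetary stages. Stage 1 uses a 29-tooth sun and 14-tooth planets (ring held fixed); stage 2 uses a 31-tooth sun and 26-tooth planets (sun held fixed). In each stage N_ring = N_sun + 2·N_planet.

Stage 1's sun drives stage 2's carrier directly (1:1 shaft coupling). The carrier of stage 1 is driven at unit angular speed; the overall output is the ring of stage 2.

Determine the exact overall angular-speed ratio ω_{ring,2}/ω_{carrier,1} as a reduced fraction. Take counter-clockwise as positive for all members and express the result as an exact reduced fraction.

Stage 1: N_ring = 29 + 2·14 = 57
Stage 1: 29(ω_s−ω_c) = −57(ω_r−ω_c),  ω_r=0, ω_c=1
Stage 1: ω_s = 1 − (57/29)(0−1) = 86/29
  ⇒ ω_s¹/ω_c¹ = 86/29
Stage 2: N_ring = 31 + 2·26 = 83
Stage 2: 31(ω_s−ω_c) = −83(ω_r−ω_c),  ω_s=0, ω_c=1
Stage 2: ω_r = 1 − (31/83)(0−1) = 114/83
  ⇒ ω_r²/ω_c² = 114/83
Coupling ω_c² = ω_s¹ ⇒ overall = 86/29 × 114/83 = 9804/2407

9804/2407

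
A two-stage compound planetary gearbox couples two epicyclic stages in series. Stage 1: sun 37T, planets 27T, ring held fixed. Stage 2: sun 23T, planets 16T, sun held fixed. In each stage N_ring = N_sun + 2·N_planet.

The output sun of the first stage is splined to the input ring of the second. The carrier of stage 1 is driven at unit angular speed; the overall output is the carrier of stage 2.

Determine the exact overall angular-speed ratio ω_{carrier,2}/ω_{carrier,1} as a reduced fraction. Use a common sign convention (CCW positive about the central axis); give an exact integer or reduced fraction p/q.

3520/1443

Stage 1: N_ring = 37 + 2·27 = 91
Stage 1: 37(ω_s−ω_c) = −91(ω_r−ω_c),  ω_r=0, ω_c=1
Stage 1: ω_s = 1 − (91/37)(0−1) = 128/37
  ⇒ ω_s¹/ω_c¹ = 128/37
Stage 2: N_ring = 23 + 2·16 = 55
Stage 2: 23(ω_s−ω_c) = −55(ω_r−ω_c),  ω_s=0, ω_r=1
Stage 2: 23(0−ω_c) = −55(1−ω_c)  ⇒  78ω_c = 55  ⇒  ω_c = 55/78
  ⇒ ω_c²/ω_r² = 55/78
Coupling ω_r² = ω_s¹ ⇒ overall = 128/37 × 55/78 = 3520/1443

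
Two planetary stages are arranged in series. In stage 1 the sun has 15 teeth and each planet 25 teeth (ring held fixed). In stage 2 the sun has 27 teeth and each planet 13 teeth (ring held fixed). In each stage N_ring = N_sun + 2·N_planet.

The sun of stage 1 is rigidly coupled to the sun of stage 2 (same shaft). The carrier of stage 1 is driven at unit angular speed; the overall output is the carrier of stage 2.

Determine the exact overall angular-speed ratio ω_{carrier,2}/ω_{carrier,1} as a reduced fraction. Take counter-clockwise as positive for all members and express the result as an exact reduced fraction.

9/5

Stage 1: N_ring = 15 + 2·25 = 65
Stage 1: 15(ω_s−ω_c) = −65(ω_r−ω_c),  ω_r=0, ω_c=1
Stage 1: ω_s = 1 − (65/15)(0−1) = 16/3
  ⇒ ω_s¹/ω_c¹ = 16/3
Stage 2: N_ring = 27 + 2·13 = 53
Stage 2: 27(ω_s−ω_c) = −53(ω_r−ω_c),  ω_r=0, ω_s=1
Stage 2: 27(1−ω_c) = −53(0−ω_c)  ⇒  80ω_c = 27  ⇒  ω_c = 27/80
  ⇒ ω_c²/ω_s² = 27/80
Coupling ω_s² = ω_s¹ ⇒ overall = 16/3 × 27/80 = 9/5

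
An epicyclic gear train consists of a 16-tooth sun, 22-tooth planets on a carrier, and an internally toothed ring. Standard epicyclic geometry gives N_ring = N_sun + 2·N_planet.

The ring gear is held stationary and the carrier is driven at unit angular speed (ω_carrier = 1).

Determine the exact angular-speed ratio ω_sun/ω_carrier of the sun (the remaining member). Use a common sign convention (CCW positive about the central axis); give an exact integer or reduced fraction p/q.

N_ring = 16 + 2·22 = 60
16(ω_s−ω_c) = −60(ω_r−ω_c),  ω_r=0, ω_c=1
ω_s = 1 − (60/16)(0−1) = 19/4
ω_s/ω_c = 19/4

19/4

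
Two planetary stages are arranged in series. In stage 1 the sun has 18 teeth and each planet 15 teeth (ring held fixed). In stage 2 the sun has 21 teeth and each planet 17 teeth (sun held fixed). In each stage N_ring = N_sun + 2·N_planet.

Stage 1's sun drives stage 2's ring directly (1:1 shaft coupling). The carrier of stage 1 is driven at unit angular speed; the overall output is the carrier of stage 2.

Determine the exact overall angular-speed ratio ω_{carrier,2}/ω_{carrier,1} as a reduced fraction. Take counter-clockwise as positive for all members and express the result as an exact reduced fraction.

605/228

Stage 1: N_ring = 18 + 2·15 = 48
Stage 1: 18(ω_s−ω_c) = −48(ω_r−ω_c),  ω_r=0, ω_c=1
Stage 1: ω_s = 1 − (48/18)(0−1) = 11/3
  ⇒ ω_s¹/ω_c¹ = 11/3
Stage 2: N_ring = 21 + 2·17 = 55
Stage 2: 21(ω_s−ω_c) = −55(ω_r−ω_c),  ω_s=0, ω_r=1
Stage 2: 21(0−ω_c) = −55(1−ω_c)  ⇒  76ω_c = 55  ⇒  ω_c = 55/76
  ⇒ ω_c²/ω_r² = 55/76
Coupling ω_r² = ω_s¹ ⇒ overall = 11/3 × 55/76 = 605/228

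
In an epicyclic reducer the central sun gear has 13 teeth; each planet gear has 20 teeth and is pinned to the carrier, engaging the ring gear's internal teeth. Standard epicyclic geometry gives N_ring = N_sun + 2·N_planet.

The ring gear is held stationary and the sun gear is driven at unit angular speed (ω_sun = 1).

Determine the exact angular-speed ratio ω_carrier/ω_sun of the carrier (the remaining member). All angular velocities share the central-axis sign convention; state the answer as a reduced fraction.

13/66

N_ring = 13 + 2·20 = 53
13(ω_s−ω_c) = −53(ω_r−ω_c),  ω_r=0, ω_s=1
13(1−ω_c) = −53(0−ω_c)  ⇒  66ω_c = 13  ⇒  ω_c = 13/66
ω_c/ω_s = 13/66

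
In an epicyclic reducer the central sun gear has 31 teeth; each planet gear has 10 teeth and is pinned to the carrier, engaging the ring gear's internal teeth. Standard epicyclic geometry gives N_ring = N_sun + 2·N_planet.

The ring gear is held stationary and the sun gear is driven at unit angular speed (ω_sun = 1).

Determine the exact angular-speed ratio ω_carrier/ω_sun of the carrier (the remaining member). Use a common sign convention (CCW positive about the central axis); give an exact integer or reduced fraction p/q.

N_ring = 31 + 2·10 = 51
31(ω_s−ω_c) = −51(ω_r−ω_c),  ω_r=0, ω_s=1
31(1−ω_c) = −51(0−ω_c)  ⇒  82ω_c = 31  ⇒  ω_c = 31/82
ω_c/ω_s = 31/82

31/82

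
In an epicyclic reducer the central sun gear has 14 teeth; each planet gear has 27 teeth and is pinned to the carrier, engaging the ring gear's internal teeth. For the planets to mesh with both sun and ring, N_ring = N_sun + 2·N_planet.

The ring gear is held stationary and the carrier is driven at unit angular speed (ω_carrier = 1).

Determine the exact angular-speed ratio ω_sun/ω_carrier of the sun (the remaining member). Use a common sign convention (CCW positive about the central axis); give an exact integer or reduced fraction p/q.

41/7

N_ring = 14 + 2·27 = 68
14(ω_s−ω_c) = −68(ω_r−ω_c),  ω_r=0, ω_c=1
ω_s = 1 − (68/14)(0−1) = 41/7
ω_s/ω_c = 41/7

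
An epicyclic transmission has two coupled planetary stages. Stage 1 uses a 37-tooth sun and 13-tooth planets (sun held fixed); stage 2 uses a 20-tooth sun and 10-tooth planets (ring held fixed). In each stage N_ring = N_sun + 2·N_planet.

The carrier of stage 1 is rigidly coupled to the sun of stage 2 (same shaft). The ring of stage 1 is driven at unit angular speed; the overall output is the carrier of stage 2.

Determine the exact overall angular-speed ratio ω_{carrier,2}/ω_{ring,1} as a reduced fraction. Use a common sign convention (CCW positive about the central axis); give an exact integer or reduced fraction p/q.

Stage 1: N_ring = 37 + 2·13 = 63
Stage 1: 37(ω_s−ω_c) = −63(ω_r−ω_c),  ω_s=0, ω_r=1
Stage 1: 37(0−ω_c) = −63(1−ω_c)  ⇒  100ω_c = 63  ⇒  ω_c = 63/100
  ⇒ ω_c¹/ω_r¹ = 63/100
Stage 2: N_ring = 20 + 2·10 = 40
Stage 2: 20(ω_s−ω_c) = −40(ω_r−ω_c),  ω_r=0, ω_s=1
Stage 2: 20(1−ω_c) = −40(0−ω_c)  ⇒  60ω_c = 20  ⇒  ω_c = 1/3
  ⇒ ω_c²/ω_s² = 1/3
Coupling ω_s² = ω_c¹ ⇒ overall = 63/100 × 1/3 = 21/100

21/100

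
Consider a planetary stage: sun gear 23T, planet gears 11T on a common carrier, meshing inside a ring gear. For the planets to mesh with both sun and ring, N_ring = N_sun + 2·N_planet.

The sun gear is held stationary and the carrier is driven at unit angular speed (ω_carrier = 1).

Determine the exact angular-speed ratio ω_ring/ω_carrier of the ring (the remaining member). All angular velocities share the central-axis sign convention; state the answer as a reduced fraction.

N_ring = 23 + 2·11 = 45
23(ω_s−ω_c) = −45(ω_r−ω_c),  ω_s=0, ω_c=1
ω_r = 1 − (23/45)(0−1) = 68/45
ω_r/ω_c = 68/45

68/45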